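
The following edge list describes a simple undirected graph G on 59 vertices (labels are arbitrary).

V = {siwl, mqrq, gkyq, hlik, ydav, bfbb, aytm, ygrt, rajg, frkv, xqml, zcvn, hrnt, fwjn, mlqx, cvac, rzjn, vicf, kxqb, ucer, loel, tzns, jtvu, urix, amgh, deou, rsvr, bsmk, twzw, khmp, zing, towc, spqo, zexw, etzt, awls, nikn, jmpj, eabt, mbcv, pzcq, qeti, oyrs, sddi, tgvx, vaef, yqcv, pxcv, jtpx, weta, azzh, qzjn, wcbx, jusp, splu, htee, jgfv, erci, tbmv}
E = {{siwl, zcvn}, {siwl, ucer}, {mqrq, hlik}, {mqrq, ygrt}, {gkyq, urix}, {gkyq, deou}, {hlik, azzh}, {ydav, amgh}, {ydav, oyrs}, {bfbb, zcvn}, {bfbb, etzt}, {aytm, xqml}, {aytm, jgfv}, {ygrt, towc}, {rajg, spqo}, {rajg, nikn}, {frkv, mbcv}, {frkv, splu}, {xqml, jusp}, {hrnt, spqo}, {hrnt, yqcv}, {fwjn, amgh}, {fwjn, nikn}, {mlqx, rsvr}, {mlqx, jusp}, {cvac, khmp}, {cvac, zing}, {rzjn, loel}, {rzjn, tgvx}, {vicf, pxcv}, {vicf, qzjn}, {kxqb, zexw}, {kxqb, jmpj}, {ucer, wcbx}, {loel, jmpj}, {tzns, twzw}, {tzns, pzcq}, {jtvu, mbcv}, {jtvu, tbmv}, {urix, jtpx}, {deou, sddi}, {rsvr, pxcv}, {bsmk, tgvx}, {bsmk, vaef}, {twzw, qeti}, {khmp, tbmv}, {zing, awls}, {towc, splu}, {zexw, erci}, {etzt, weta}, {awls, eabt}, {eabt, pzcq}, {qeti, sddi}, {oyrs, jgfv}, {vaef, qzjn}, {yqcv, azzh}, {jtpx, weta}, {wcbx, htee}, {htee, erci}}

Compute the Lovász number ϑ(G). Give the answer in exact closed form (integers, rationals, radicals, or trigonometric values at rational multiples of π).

59*cos(pi/59)/(cos(pi/59) + 1)

deg(amgh) = 2; N(amgh) = {ydav, fwjn}.
deg(frkv) = 2; N(frkv) = {mbcv, splu}.
N(loel) = {rzjn, jmpj}, |N(loel)| = 2.
N(jtvu) = {mbcv, tbmv}, |N(jtvu)| = 2.
G on 59 vertices is 2-regular; the odd cycle C_{59}.
The 30 distinct eigenvalues: [2.0, 1.9887, 1.9548, 1.8988, 1.8213, 1.7231, 1.6054, 1.4695, 1.317, 1.1496, 0.9691, 0.7776, 0.5774, 0.3706, 0.1596, -0.0532, -0.2655, -0.4747, -0.6785, -0.8746, -1.0608, -1.235, -1.3953, -1.5397, -1.6666, -1.7747, -1.8627, -1.9295, -1.9745, -1.9972].
ϑ = −N·λ_min/(λ_max−λ_min) = −59·(-2*cos(pi/59))/(2−(-2*cos(pi/59))) = 59*cos(pi/59)/(cos(pi/59) + 1).
ϑ(G) ≈ 29.47908.
Check 29 ≤ 59*cos(pi/59)/(cos(pi/59) + 1) ≤ 30: both strict.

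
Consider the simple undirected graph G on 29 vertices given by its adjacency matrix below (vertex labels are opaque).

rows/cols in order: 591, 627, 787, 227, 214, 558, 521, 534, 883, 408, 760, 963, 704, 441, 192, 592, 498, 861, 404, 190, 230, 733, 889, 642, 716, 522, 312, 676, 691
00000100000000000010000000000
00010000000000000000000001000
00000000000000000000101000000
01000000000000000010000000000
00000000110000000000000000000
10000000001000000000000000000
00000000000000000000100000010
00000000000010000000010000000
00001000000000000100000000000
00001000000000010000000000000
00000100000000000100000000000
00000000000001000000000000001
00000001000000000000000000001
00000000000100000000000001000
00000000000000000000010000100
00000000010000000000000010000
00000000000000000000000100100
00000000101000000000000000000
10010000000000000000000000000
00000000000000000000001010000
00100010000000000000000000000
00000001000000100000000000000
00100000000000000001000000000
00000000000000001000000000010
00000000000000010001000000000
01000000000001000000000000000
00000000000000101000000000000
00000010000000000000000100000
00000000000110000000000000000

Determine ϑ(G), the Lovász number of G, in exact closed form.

29*cos(pi/29)/(cos(pi/29) + 1)

N(227) = {627, 404}, |N(227)| = 2.
deg(963) = 2; N(963) = {441, 691}.
N(691) = {963, 704}, |N(691)| = 2.
Vertex 558 has 2 neighbors: 591, 760.
29-vertex 2-regular graph: a single 29-cycle (edge-transitive).
Distinct eigenvalues (to 5 d.p.): [2.0, 1.95324, 1.81515, 1.59219, 1.29477, 0.93682, 0.53506, 0.10828, -0.32356, -0.74028, -1.12237, -1.45199, -1.71371, -1.89531, -1.98828].
Lovász (edge-transitive): ϑ = −29·(-2*cos(pi/29))/((2)−(-2*cos(pi/29))) = 29*cos(pi/29)/(cos(pi/29) + 1).
Numerically 14.457375.
Check 14 ≤ 29*cos(pi/29)/(cos(pi/29) + 1) ≤ 15: both strict.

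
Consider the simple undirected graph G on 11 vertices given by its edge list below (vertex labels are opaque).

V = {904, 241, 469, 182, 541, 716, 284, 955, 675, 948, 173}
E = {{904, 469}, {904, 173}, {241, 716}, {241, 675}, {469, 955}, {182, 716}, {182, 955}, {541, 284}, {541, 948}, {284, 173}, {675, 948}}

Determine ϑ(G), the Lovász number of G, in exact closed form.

11*cos(pi/11)/(cos(pi/11) + 1)

deg(904) = 2; N(904) = {469, 173}.
Vertex 541 has 2 neighbors: 284, 948.
Vertex 182 has 2 neighbors: 716, 955.
Vertex 284 has 2 neighbors: 541, 173.
Regular of degree 2 on 11 vertices: connected 2-regular on 11 ⇒ C_{11}.
The 6 distinct eigenvalues: [2.0, 1.6825, 0.8308, -0.2846, -1.3097, -1.919].
−11·(-2*cos(pi/11)) / ((2)−(-2*cos(pi/11))) = 11*cos(pi/11)/(cos(pi/11) + 1) = ϑ(G).
≈ 5.3863029 (to 7 d.p.).
α=5, χ(Ḡ)=6; ϑ=11*cos(pi/11)/(cos(pi/11) + 1) lies between (both strict).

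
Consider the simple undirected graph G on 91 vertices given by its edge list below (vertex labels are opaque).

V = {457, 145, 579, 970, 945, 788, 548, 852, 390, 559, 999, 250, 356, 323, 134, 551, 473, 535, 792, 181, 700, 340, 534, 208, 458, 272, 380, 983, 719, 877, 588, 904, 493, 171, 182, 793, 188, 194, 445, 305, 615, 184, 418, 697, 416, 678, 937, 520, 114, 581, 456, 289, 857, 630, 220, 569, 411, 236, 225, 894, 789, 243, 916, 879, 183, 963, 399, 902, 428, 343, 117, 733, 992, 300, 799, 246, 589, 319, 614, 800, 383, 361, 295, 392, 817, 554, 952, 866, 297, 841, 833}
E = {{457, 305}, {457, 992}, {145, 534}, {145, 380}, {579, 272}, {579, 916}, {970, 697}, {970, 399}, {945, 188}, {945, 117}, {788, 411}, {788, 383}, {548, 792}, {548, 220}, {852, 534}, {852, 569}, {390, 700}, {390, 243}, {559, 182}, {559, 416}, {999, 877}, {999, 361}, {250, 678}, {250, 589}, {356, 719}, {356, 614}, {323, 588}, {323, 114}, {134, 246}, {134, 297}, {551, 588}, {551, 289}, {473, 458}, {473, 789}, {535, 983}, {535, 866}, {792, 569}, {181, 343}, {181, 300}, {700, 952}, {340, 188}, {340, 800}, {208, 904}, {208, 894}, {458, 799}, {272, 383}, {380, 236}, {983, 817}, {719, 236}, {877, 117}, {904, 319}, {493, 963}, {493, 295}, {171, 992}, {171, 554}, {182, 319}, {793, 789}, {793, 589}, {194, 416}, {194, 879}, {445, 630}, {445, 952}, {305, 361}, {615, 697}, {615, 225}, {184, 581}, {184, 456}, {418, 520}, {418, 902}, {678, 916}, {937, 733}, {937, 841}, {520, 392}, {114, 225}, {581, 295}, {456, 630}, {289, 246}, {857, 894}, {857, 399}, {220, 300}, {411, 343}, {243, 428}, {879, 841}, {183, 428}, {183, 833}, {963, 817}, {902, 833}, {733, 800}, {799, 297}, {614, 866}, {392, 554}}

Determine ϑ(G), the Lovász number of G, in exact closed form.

deg(295) = 2; N(295) = {493, 581}.
deg(857) = 2; N(857) = {894, 399}.
N(877) = {999, 117}, |N(877)| = 2.
deg(945) = 2; N(945) = {188, 117}.
Regular of degree 2 on 91 vertices: the odd cycle C_{91}.
The 46 distinct eigenvalues: [2.0, 1.995, 1.981, 1.957, 1.924, 1.882, 1.831, 1.771, 1.703, 1.626, 1.542, 1.45, 1.352, 1.247, 1.136, 1.02, 0.899, 0.773, 0.644, 0.512, 0.377, 0.241, 0.104, -0.035, -0.172, -0.309, -0.445, -0.579, -0.709, -0.837, -0.96, -1.079, -1.192, -1.3, -1.402, -1.497, -1.585, -1.665, -1.738, -1.802, -1.858, -1.904, -1.942, -1.97, -1.989, -1.999].
Lovász (edge-transitive): ϑ = −91·(-2*cos(pi/91))/((2)−(-2*cos(pi/91))) = 91*cos(pi/91)/(cos(pi/91) + 1).
≈ 45.48644 (to 5 d.p.).
Check 45 ≤ 91*cos(pi/91)/(cos(pi/91) + 1) ≤ 46: both strict.

91*cos(pi/91)/(cos(pi/91) + 1)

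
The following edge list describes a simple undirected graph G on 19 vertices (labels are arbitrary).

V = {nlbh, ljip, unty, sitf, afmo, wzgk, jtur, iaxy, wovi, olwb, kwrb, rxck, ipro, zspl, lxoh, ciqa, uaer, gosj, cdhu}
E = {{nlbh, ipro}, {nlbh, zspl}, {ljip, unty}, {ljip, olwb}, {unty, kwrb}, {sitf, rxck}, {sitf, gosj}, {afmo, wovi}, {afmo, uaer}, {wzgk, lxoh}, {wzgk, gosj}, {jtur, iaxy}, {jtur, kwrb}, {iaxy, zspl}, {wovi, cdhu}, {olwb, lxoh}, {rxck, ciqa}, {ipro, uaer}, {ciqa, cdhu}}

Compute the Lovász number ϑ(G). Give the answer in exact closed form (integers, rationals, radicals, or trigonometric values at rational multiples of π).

Vertex olwb has 2 neighbors: ljip, lxoh.
deg(wovi) = 2; N(wovi) = {afmo, cdhu}.
Vertex cdhu has 2 neighbors: wovi, ciqa.
Vertex wzgk has 2 neighbors: lxoh, gosj.
Regular of degree 2 on 19 vertices: this is C_{19}, the 19-cycle.
Distinct eigenvalues (to 3 d.p.): [2.0, 1.892, 1.578, 1.094, 0.491, -0.165, -0.803, -1.355, -1.759, -1.973].
Lovász: ϑ = −19(-2*cos(pi/19))/(2+-(-1)*2*cos(pi/19)) = 19*cos(pi/19)/(cos(pi/19) + 1).
ϑ(G) ≈ 9.4348.
Sandwich: α(G)=9 ≤ ϑ(G)=19*cos(pi/19)/(cos(pi/19) + 1) ≤ χ(Ḡ)=10 (both strict).

19*cos(pi/19)/(cos(pi/19) + 1)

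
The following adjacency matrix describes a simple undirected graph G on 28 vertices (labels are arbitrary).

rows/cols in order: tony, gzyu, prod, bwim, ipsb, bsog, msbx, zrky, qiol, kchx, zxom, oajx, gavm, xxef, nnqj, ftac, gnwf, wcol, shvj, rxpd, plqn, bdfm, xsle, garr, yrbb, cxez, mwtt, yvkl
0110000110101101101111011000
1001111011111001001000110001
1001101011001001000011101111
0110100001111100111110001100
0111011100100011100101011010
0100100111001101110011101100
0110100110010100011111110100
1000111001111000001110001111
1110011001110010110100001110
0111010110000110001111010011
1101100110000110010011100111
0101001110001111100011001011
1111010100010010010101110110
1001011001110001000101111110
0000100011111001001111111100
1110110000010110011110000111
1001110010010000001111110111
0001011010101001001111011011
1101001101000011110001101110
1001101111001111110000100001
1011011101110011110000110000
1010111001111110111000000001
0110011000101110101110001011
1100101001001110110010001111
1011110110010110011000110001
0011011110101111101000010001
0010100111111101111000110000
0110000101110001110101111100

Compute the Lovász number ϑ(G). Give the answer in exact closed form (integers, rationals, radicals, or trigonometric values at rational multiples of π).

7

Vertex qiol has 15 neighbors: tony, gzyu, prod, bsog, msbx, kchx, zxom, oajx, nnqj, gnwf, wcol, rxpd, yrbb, cxez, mwtt.
deg(gzyu) = 15; N(gzyu) = {tony, bwim, ipsb, bsog, msbx, qiol, kchx, zxom, oajx, gavm, ftac, shvj, xsle, garr, yvkl}.
deg(prod) = 15; N(prod) = {tony, bwim, ipsb, msbx, qiol, kchx, gavm, ftac, plqn, bdfm, xsle, yrbb, cxez, mwtt, yvkl}.
Vertex xxef has 15 neighbors: tony, bwim, bsog, msbx, kchx, zxom, oajx, ftac, rxpd, bdfm, xsle, garr, yrbb, cxez, mwtt.
Every vertex has degree 15 (N=28); this is K(8,2), the Kneser graph.
A has 3 distinct eigenvalues ≈ [15.0, 1.0, -5.0].
With N=28: ϑ(G) = 28·(-1*(-5))/(15−(-5)) = 7.
Numerically 7.00000000.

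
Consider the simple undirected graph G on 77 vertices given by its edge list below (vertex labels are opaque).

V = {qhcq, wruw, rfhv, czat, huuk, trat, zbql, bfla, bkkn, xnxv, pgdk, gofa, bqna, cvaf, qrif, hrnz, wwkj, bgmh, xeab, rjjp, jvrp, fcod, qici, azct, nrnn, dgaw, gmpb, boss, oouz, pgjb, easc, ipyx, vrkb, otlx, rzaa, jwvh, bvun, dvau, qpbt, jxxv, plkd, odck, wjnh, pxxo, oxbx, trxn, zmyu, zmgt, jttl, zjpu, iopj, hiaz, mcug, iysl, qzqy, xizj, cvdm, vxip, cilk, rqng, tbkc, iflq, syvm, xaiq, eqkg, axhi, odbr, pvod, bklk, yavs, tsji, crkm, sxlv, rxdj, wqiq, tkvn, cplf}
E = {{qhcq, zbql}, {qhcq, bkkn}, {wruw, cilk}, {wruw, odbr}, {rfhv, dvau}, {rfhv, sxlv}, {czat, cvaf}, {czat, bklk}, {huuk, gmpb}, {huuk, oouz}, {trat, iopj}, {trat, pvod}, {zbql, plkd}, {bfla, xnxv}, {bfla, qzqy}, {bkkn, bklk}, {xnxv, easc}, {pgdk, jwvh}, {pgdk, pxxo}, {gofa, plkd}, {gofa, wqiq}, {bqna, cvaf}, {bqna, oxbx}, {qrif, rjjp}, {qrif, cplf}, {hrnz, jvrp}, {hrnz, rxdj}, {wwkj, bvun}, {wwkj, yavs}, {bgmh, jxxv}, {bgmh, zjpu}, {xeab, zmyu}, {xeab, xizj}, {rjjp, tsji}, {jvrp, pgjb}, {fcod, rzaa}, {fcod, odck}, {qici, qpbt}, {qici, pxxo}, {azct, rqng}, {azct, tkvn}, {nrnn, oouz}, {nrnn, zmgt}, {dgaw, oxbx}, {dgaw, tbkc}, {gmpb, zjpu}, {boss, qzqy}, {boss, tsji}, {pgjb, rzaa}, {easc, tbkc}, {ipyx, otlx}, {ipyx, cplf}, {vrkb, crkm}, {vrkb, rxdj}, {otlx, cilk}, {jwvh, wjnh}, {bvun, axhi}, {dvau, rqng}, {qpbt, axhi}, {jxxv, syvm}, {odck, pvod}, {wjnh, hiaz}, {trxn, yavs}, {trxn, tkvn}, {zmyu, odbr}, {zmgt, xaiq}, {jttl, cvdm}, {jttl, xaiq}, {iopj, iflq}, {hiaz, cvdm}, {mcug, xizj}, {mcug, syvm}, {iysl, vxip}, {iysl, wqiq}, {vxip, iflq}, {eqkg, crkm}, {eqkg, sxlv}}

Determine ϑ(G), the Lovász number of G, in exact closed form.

deg(yavs) = 2; N(yavs) = {wwkj, trxn}.
N(gmpb) = {huuk, zjpu}, |N(gmpb)| = 2.
Vertex wjnh has 2 neighbors: jwvh, hiaz.
deg(pgdk) = 2; N(pgdk) = {jwvh, pxxo}.
77-vertex 2-regular graph: the odd cycle C_{77}.
The 39 distinct eigenvalues: [2.0, 1.99335, 1.97342, 1.94037, 1.89441, 1.83583, 1.76504, 1.68251, 1.58877, 1.48447, 1.37028, 1.24698, 1.11538, 0.97635, 0.83083, 0.67978, 0.5242, 0.36514, 0.20365, 0.0408, -0.12232, -0.28463, -0.44504, -0.60249, -0.75593, -0.90434, -1.04674, -1.18216, -1.30972, -1.42856, -1.5379, -1.637, -1.72521, -1.80194, -1.86667, -1.91899, -1.95853, -1.98504, -1.99834].
ϑ = −N·λ_min/(λ_max−λ_min) = −77·(-2*cos(pi/77))/(2−(-2*cos(pi/77))) = 77*cos(pi/77)/(cos(pi/77) + 1).
≈ 38.48397347 (to 8 d.p.).
Check 38 ≤ 77*cos(pi/77)/(cos(pi/77) + 1) ≤ 39: both strict.

77*cos(pi/77)/(cos(pi/77) + 1)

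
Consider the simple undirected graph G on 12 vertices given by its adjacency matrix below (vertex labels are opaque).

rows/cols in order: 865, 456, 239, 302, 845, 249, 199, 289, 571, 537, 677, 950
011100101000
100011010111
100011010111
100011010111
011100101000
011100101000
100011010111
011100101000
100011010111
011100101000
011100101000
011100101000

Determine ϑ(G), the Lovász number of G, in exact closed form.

deg(289) = 5; N(289) = {456, 239, 302, 199, 571}.
deg(199) = 7; N(199) = {865, 845, 249, 289, 537, 677, 950}.
deg(865) = 5; N(865) = {456, 239, 302, 199, 571}.
N(456) = {865, 845, 249, 289, 537, 677, 950}, |N(456)| = 7.
Complete multipartite on [7, 5]: sandwich collapses at ϑ=7.
Numerically 7.0000.
7 ≤ 7 ≤ 7: collapsed.

7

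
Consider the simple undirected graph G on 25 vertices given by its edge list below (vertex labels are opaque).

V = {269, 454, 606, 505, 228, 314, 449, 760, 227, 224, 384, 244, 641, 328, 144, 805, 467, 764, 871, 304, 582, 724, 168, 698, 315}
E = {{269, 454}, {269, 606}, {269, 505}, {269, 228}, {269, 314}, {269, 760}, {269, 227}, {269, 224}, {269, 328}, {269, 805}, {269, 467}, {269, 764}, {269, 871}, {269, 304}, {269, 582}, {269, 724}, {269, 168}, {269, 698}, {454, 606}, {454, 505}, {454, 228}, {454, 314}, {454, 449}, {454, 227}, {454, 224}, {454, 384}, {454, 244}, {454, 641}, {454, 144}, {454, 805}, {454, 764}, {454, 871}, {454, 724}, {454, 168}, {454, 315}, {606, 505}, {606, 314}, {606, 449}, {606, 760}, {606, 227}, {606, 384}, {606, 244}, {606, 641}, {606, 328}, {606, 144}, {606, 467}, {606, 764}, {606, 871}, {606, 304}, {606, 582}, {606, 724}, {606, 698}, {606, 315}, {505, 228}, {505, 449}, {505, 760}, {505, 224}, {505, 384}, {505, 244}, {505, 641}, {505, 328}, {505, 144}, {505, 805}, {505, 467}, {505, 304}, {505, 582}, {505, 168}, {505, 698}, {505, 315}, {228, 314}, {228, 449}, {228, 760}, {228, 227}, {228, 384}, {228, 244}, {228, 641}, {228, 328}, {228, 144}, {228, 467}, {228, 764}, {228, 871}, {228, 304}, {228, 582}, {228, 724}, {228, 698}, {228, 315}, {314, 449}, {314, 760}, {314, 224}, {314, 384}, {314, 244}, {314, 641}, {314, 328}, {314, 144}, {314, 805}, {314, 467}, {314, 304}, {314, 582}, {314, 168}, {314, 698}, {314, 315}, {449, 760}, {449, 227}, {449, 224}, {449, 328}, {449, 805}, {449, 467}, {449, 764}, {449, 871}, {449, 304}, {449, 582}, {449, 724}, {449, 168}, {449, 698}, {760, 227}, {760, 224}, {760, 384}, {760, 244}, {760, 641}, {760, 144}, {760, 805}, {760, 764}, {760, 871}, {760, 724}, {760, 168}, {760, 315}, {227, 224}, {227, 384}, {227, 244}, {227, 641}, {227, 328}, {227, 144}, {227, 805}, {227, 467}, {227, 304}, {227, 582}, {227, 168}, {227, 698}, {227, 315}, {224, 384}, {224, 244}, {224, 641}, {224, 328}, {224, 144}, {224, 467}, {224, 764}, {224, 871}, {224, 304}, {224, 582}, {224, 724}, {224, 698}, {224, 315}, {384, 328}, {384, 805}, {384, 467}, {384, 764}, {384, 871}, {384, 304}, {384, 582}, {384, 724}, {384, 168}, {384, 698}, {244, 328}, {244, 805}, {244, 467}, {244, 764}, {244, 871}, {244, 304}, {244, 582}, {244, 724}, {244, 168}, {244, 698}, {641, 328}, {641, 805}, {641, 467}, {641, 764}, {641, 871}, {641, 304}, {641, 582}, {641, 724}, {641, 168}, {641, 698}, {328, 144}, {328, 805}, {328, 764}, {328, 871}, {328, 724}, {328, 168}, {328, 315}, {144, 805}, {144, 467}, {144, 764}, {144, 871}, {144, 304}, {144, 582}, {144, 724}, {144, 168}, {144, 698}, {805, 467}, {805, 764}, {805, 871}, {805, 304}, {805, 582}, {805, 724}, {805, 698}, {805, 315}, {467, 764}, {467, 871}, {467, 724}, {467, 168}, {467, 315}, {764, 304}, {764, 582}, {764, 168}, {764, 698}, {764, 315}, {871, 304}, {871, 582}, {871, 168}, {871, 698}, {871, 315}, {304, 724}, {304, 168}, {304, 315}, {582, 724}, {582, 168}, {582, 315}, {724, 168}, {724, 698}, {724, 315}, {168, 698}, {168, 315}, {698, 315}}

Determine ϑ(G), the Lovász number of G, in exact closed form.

7

N(315) = {454, 606, 505, 228, 314, 760, 227, 224, 328, 805, 467, 764, 871, 304, 582, 724, 168, 698}, |N(315)| = 18.
Vertex 606 has 20 neighbors: 269, 454, 505, 314, 449, 760, 227, 384, 244, 641, 328, 144, 467, 764, 871, 304, 582, 724, 698, 315.
deg(314) = 19; N(314) = {269, 454, 606, 228, 449, 760, 224, 384, 244, 641, 328, 144, 805, 467, 304, 582, 168, 698, 315}.
Vertex 505 has 19 neighbors: 269, 454, 606, 228, 449, 760, 224, 384, 244, 641, 328, 144, 805, 467, 304, 582, 168, 698, 315.
G = K_{7,7,6,5}: α = 7 = χ(Ḡ), so ϑ = 7.
ϑ(G) ≈ 7.000000000.
Check 7 ≤ 7 ≤ 7: collapsed.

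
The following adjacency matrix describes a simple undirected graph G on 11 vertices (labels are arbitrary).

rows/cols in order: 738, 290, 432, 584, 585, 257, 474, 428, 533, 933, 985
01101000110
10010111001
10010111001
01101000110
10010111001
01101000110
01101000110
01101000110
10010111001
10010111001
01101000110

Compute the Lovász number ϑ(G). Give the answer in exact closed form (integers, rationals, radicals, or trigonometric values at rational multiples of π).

6

deg(584) = 5; N(584) = {290, 432, 585, 533, 933}.
deg(428) = 5; N(428) = {290, 432, 585, 533, 933}.
deg(474) = 5; N(474) = {290, 432, 585, 533, 933}.
Vertex 985 has 5 neighbors: 290, 432, 585, 533, 933.
Complete multipartite on [6, 5]: sandwich collapses at ϑ=6.
Numerically 6.00000.
Check 6 ≤ 6 ≤ 6: collapsed.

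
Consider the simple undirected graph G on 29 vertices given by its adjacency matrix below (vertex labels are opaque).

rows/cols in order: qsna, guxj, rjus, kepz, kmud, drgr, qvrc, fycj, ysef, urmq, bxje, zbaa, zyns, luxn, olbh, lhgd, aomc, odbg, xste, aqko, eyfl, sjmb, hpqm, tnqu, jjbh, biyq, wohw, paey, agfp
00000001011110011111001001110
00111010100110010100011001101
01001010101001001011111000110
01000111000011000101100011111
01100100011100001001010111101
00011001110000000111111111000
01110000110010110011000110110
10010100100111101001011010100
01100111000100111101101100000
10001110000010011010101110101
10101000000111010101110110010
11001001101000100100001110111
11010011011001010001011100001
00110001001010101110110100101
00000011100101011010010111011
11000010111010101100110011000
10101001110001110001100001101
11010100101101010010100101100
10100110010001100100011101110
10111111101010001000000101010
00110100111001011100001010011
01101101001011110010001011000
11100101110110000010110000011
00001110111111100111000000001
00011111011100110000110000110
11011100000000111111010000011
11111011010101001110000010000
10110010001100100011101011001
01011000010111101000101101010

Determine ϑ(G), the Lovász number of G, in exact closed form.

sqrt(29)

deg(paey) = 14; N(paey) = {qsna, rjus, kepz, qvrc, bxje, zbaa, olbh, xste, aqko, eyfl, hpqm, jjbh, biyq, agfp}.
Vertex qsna has 14 neighbors: fycj, urmq, bxje, zbaa, zyns, lhgd, aomc, odbg, xste, aqko, hpqm, biyq, wohw, paey.
deg(drgr) = 14; N(drgr) = {kepz, kmud, fycj, ysef, urmq, odbg, xste, aqko, eyfl, sjmb, hpqm, tnqu, jjbh, biyq}.
N(aomc) = {qsna, rjus, kmud, fycj, ysef, urmq, luxn, olbh, lhgd, aqko, eyfl, biyq, wohw, agfp}, |N(aomc)| = 14.
G on 29 vertices is 14-regular; SR(29,14,6,7) — a Paley graph.
The 3 distinct eigenvalues: [14.0, 2.192582, -3.192582].
ϑ = −N·λ_min/(λ_max−λ_min) = −29·(-sqrt(29)/2 - 1/2)/(14−(-sqrt(29)/2 - 1/2)) = sqrt(29).
Numerically 5.3851648.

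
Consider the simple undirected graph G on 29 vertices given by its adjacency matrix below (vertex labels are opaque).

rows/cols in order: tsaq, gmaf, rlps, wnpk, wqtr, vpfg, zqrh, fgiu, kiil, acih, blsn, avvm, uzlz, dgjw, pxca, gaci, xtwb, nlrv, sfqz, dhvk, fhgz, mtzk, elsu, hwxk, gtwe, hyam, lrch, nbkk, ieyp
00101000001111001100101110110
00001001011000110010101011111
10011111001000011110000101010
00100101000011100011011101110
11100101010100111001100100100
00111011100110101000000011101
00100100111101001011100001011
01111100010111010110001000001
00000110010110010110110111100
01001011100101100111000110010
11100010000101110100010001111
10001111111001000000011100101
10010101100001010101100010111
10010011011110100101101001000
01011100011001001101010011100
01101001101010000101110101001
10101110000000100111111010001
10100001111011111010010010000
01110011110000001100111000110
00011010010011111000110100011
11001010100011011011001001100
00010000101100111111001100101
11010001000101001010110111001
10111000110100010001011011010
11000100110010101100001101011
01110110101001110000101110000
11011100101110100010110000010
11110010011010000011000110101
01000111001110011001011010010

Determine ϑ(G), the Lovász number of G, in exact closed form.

sqrt(29)

Vertex kiil has 14 neighbors: vpfg, zqrh, acih, avvm, uzlz, gaci, nlrv, sfqz, fhgz, mtzk, hwxk, gtwe, hyam, lrch.
N(dhvk) = {wnpk, wqtr, zqrh, acih, uzlz, dgjw, pxca, gaci, xtwb, fhgz, mtzk, hwxk, nbkk, ieyp}, |N(dhvk)| = 14.
N(elsu) = {tsaq, gmaf, wnpk, fgiu, avvm, dgjw, xtwb, sfqz, fhgz, mtzk, hwxk, gtwe, hyam, ieyp}, |N(elsu)| = 14.
deg(gmaf) = 14; N(gmaf) = {wqtr, fgiu, acih, blsn, pxca, gaci, sfqz, fhgz, elsu, gtwe, hyam, lrch, nbkk, ieyp}.
29-vertex 14-regular graph: Paley(29): SR with (k,λ,μ)=(14,6,7).
A has 3 distinct eigenvalues ≈ [14.0, 2.192582, -3.192582].
With N=29: ϑ(G) = 29·(-(-sqrt(29)/2 - 1/2))/(14−(-sqrt(29)/2 - 1/2)) = sqrt(29).
Numerically 5.38516481.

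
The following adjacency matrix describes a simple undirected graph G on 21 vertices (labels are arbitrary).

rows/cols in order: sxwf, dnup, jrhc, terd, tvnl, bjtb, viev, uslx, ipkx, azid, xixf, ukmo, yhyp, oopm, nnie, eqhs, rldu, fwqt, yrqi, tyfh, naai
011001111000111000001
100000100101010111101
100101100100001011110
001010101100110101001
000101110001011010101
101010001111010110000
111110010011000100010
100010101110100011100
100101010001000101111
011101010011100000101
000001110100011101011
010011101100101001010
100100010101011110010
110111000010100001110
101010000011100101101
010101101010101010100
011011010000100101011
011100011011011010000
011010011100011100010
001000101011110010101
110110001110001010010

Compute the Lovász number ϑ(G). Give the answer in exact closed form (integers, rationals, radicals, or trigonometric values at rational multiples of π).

6

deg(terd) = 10; N(terd) = {jrhc, tvnl, viev, ipkx, azid, yhyp, oopm, eqhs, fwqt, naai}.
deg(tvnl) = 10; N(tvnl) = {terd, bjtb, viev, uslx, ukmo, oopm, nnie, rldu, yrqi, naai}.
deg(nnie) = 10; N(nnie) = {sxwf, jrhc, tvnl, xixf, ukmo, yhyp, eqhs, fwqt, yrqi, naai}.
N(yrqi) = {dnup, jrhc, tvnl, uslx, ipkx, azid, oopm, nnie, eqhs, tyfh}, |N(yrqi)| = 10.
10-regular, N=21; Kneser-type, 2-subsets of [7].
A has 3 distinct eigenvalues ≈ [10.0, 1.0, -4.0].
With N=21: ϑ(G) = 21·(-1*(-4))/(10−(-4)) = 6.
= 6.00000000… (decimal).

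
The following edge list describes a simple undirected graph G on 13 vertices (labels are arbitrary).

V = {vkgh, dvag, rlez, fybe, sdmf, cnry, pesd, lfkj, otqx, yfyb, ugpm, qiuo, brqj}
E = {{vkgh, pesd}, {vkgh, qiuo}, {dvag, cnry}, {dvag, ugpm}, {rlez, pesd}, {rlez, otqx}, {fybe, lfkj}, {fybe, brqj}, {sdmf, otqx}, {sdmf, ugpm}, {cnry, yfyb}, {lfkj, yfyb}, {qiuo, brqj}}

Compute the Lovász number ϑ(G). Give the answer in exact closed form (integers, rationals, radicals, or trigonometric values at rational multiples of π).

Vertex cnry has 2 neighbors: dvag, yfyb.
Vertex lfkj has 2 neighbors: fybe, yfyb.
N(otqx) = {rlez, sdmf}, |N(otqx)| = 2.
Vertex rlez has 2 neighbors: pesd, otqx.
2-regular, N=13; a single 13-cycle (edge-transitive).
spec(A) ≈ [2.0, 1.77091, 1.13613, 0.24107, -0.70921, -1.49702, -1.94188] (distinct, 5 d.p.).
−13·(-2*cos(pi/13)) / ((2)−(-2*cos(pi/13))) = 13*cos(pi/13)/(cos(pi/13) + 1) = ϑ(G).
= 6.404168563… (decimal).
Lovász sandwich 6 ≤ 13*cos(pi/13)/(cos(pi/13) + 1) ≤ 7: both strict.

13*cos(pi/13)/(cos(pi/13) + 1)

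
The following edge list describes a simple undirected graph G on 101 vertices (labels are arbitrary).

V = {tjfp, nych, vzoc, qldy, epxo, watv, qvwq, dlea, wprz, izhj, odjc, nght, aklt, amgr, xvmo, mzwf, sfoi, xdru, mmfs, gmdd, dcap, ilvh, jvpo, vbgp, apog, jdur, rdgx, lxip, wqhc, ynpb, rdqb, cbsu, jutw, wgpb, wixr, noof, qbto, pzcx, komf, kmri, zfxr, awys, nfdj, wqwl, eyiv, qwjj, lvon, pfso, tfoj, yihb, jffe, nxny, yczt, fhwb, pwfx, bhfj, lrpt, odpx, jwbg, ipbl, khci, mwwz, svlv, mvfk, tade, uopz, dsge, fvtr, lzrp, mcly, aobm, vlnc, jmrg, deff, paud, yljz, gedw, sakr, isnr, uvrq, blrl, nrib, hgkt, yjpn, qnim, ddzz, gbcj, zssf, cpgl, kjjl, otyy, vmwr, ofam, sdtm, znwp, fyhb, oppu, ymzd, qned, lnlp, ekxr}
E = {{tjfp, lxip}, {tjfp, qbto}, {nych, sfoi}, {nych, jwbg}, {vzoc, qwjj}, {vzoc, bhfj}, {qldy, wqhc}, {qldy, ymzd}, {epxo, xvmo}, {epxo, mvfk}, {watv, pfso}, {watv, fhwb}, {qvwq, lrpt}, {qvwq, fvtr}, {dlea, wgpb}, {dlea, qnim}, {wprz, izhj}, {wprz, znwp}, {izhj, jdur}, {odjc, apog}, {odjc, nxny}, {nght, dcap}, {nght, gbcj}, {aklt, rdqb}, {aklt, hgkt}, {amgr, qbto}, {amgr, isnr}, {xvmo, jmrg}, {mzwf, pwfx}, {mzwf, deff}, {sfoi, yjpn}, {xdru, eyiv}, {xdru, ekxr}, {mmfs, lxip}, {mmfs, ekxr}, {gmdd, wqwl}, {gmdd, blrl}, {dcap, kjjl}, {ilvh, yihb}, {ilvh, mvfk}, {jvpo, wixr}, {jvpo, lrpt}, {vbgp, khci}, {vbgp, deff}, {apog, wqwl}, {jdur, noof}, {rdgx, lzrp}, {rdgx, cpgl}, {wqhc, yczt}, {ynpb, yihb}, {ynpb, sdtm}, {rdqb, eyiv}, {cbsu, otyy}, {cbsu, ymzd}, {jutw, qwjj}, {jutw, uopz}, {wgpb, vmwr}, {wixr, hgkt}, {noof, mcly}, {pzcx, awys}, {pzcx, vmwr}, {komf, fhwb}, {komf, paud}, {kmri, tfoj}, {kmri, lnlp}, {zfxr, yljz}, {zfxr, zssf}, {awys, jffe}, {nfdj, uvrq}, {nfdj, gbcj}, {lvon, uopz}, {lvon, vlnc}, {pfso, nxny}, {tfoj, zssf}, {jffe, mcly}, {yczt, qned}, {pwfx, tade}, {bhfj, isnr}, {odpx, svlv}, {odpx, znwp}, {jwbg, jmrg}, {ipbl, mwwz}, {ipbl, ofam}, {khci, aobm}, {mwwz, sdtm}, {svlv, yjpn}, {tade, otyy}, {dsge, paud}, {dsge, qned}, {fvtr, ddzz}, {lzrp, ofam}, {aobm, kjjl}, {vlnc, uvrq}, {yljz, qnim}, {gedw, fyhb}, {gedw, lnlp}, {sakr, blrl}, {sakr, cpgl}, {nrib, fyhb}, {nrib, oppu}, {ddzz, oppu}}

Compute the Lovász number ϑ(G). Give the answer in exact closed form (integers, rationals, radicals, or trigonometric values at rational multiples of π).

101*cos(pi/101)/(cos(pi/101) + 1)

deg(jmrg) = 2; N(jmrg) = {xvmo, jwbg}.
Vertex tade has 2 neighbors: pwfx, otyy.
deg(lnlp) = 2; N(lnlp) = {kmri, gedw}.
N(svlv) = {odpx, yjpn}, |N(svlv)| = 2.
2-regular, N=101; a single 101-cycle (edge-transitive).
A has 51 distinct eigenvalues ≈ [2.0, 1.996, 1.985, 1.965, 1.938, 1.904, 1.862, 1.813, 1.757, 1.695, 1.625, 1.55, 1.468, 1.381, 1.288, 1.191, 1.088, 0.982, 0.872, 0.758, 0.642, 0.523, 0.402, 0.279, 0.155, 0.031, -0.093, -0.217, -0.34, -0.462, -0.582, -0.7, -0.815, -0.927, -1.036, -1.14, -1.24, -1.335, -1.425, -1.51, -1.588, -1.661, -1.727, -1.786, -1.839, -1.884, -1.922, -1.953, -1.976, -1.991, -1.999].
With N=101: ϑ(G) = 101·(-(-1)*2*cos(pi/101))/(2−(-2*cos(pi/101))) = 101*cos(pi/101)/(cos(pi/101) + 1).
ϑ(G) ≈ 50.4878.
Check 50 ≤ 101*cos(pi/101)/(cos(pi/101) + 1) ≤ 51: both strict.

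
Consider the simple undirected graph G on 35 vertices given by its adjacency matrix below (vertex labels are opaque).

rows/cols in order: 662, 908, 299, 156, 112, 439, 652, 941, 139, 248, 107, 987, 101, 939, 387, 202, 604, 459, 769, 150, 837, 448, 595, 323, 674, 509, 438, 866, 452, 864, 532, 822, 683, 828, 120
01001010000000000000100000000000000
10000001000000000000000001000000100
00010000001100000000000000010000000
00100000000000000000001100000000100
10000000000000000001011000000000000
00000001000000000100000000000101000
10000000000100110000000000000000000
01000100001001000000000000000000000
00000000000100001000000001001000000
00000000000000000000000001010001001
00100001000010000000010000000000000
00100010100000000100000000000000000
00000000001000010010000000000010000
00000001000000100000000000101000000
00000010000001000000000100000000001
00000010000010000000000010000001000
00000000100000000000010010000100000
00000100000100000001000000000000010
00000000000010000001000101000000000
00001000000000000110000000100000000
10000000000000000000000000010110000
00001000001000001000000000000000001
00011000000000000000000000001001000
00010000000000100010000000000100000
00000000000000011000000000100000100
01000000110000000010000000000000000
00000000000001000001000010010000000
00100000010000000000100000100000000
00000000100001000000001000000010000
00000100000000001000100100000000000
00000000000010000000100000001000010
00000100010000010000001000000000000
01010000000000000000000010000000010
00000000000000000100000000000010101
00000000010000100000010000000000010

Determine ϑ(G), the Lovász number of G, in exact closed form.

Vertex 120 has 4 neighbors: 248, 387, 448, 828.
N(941) = {908, 439, 107, 939}, |N(941)| = 4.
N(101) = {107, 202, 769, 532}, |N(101)| = 4.
N(452) = {139, 939, 595, 532}, |N(452)| = 4.
35-vertex 4-regular graph: Kneser-type, 3-subsets of [7].
Distinct eigenvalues (to 3 d.p.): [4.0, 2.0, -1.0, -3.0].
−35·(-3) / ((4)−(-3)) = 15 = ϑ(G).
≈ 15.0000 (to 4 d.p.).

15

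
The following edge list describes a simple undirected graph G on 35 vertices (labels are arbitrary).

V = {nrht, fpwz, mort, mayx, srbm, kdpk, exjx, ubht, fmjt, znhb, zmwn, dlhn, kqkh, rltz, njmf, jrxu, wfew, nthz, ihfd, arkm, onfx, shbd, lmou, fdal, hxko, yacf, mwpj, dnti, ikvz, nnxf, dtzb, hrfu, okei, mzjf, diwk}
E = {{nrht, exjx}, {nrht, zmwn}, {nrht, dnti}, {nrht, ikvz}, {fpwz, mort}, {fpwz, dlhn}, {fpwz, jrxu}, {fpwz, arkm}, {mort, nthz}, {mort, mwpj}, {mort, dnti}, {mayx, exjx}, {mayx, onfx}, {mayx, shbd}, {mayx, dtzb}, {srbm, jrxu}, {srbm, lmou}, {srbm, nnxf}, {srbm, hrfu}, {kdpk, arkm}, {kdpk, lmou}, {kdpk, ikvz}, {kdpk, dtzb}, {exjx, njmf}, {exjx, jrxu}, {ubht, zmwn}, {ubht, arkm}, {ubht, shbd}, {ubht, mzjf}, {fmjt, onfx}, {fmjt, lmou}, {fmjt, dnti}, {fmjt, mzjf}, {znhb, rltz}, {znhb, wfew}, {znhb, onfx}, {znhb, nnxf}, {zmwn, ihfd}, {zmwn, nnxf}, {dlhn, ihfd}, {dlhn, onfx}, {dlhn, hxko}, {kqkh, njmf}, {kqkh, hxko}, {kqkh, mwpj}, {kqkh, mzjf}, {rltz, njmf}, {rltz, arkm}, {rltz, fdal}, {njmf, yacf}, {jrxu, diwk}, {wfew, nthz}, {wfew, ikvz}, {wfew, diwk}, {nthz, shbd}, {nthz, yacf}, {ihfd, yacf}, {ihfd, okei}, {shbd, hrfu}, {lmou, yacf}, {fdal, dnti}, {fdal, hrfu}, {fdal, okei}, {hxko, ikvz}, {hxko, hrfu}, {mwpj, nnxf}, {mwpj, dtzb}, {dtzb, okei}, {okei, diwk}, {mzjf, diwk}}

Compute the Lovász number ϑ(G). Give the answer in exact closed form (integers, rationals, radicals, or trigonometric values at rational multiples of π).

deg(okei) = 4; N(okei) = {ihfd, fdal, dtzb, diwk}.
deg(nthz) = 4; N(nthz) = {mort, wfew, shbd, yacf}.
deg(arkm) = 4; N(arkm) = {fpwz, kdpk, ubht, rltz}.
Vertex nrht has 4 neighbors: exjx, zmwn, dnti, ikvz.
35-vertex 4-regular graph: Kneser-type, 3-subsets of [7].
Distinct eigenvalues (to 6 d.p.): [4.0, 2.0, -1.0, -3.0].
Lovász (edge-transitive): ϑ = −35·(-3)/((4)−(-3)) = 15.
Numerically 15.00000000.

15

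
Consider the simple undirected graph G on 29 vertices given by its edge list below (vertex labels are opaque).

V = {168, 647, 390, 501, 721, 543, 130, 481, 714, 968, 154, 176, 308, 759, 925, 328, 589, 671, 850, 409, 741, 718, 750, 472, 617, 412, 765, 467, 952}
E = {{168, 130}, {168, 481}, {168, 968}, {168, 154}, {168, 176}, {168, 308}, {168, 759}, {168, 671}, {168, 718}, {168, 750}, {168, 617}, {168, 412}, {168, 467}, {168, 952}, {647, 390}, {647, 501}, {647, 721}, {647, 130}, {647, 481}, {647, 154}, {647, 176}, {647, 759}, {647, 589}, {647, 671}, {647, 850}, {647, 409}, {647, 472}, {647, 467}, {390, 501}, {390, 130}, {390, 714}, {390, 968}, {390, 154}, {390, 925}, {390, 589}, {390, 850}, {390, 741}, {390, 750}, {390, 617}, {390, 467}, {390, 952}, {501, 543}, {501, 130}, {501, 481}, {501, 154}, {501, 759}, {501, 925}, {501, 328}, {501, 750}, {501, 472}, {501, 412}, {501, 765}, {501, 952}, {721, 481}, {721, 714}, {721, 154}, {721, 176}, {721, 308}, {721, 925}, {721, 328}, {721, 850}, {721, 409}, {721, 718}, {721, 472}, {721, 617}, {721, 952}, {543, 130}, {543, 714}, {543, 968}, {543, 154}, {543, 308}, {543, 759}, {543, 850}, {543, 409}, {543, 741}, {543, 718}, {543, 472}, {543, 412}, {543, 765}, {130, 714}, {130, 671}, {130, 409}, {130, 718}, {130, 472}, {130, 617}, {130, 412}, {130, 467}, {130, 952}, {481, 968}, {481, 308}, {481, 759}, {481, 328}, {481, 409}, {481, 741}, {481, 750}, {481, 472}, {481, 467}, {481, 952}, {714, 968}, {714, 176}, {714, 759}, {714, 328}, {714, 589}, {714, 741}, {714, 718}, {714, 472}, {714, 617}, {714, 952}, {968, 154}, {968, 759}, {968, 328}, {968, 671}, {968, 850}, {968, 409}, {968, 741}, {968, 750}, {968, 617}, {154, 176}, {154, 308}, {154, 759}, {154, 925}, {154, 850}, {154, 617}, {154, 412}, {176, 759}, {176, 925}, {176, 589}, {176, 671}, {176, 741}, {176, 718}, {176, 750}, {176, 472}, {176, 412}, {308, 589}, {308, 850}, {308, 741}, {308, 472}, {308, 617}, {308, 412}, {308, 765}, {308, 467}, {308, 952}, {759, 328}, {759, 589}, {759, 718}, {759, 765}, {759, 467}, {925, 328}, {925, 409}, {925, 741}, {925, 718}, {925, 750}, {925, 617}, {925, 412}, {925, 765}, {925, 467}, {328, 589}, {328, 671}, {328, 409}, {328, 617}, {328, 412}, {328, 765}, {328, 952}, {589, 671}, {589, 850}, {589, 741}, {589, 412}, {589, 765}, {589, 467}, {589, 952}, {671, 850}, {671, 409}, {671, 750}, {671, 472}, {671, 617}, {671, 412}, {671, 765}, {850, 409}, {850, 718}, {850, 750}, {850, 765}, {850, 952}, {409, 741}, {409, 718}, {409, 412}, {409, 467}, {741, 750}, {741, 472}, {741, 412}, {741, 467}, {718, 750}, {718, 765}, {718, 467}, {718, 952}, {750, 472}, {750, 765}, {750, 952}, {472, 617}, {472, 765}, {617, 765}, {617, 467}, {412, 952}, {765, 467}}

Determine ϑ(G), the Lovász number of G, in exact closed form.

N(472) = {647, 501, 721, 543, 130, 481, 714, 176, 308, 671, 741, 750, 617, 765}, |N(472)| = 14.
Vertex 952 has 14 neighbors: 168, 390, 501, 721, 130, 481, 714, 308, 328, 589, 850, 718, 750, 412.
deg(714) = 14; N(714) = {390, 721, 543, 130, 968, 176, 759, 328, 589, 741, 718, 472, 617, 952}.
N(467) = {168, 647, 390, 130, 481, 308, 759, 925, 589, 409, 741, 718, 617, 765}, |N(467)| = 14.
14-regular, N=29; strongly regular (29,14,6,7).
The 3 distinct eigenvalues: [14.0, 2.192582, -3.192582].
−29·(-sqrt(29)/2 - 1/2) / ((14)−(-sqrt(29)/2 - 1/2)) = sqrt(29) = ϑ(G).
= 5.38516481… (decimal).

sqrt(29)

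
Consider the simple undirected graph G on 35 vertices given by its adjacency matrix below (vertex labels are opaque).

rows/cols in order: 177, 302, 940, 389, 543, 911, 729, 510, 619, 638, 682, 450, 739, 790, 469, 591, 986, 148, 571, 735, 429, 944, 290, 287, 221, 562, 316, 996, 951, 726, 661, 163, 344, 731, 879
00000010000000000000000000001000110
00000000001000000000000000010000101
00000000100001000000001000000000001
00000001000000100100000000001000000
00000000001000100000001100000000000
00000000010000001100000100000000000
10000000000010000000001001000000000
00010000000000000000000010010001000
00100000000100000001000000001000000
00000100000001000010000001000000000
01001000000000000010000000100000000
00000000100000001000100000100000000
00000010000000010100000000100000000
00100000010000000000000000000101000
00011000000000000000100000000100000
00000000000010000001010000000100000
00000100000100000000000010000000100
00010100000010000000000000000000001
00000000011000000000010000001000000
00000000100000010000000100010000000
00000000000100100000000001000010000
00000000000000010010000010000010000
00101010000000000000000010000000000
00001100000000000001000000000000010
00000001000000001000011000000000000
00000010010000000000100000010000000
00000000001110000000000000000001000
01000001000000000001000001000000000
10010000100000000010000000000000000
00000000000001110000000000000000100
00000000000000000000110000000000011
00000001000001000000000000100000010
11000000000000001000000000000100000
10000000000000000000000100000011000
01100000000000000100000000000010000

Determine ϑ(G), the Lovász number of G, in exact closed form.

deg(344) = 4; N(344) = {177, 302, 986, 726}.
N(290) = {940, 543, 729, 221}, |N(290)| = 4.
deg(951) = 4; N(951) = {177, 389, 619, 571}.
deg(429) = 4; N(429) = {450, 469, 562, 661}.
Every vertex has degree 4 (N=35); this is K(7,3), the Kneser graph.
spec(A) ≈ [4.0, 2.0, -1.0, -3.0] (distinct, 5 d.p.).
Lovász: ϑ = −35(-3)/(4+-1*(-3)) = 15.
= 15.00000000… (decimal).

15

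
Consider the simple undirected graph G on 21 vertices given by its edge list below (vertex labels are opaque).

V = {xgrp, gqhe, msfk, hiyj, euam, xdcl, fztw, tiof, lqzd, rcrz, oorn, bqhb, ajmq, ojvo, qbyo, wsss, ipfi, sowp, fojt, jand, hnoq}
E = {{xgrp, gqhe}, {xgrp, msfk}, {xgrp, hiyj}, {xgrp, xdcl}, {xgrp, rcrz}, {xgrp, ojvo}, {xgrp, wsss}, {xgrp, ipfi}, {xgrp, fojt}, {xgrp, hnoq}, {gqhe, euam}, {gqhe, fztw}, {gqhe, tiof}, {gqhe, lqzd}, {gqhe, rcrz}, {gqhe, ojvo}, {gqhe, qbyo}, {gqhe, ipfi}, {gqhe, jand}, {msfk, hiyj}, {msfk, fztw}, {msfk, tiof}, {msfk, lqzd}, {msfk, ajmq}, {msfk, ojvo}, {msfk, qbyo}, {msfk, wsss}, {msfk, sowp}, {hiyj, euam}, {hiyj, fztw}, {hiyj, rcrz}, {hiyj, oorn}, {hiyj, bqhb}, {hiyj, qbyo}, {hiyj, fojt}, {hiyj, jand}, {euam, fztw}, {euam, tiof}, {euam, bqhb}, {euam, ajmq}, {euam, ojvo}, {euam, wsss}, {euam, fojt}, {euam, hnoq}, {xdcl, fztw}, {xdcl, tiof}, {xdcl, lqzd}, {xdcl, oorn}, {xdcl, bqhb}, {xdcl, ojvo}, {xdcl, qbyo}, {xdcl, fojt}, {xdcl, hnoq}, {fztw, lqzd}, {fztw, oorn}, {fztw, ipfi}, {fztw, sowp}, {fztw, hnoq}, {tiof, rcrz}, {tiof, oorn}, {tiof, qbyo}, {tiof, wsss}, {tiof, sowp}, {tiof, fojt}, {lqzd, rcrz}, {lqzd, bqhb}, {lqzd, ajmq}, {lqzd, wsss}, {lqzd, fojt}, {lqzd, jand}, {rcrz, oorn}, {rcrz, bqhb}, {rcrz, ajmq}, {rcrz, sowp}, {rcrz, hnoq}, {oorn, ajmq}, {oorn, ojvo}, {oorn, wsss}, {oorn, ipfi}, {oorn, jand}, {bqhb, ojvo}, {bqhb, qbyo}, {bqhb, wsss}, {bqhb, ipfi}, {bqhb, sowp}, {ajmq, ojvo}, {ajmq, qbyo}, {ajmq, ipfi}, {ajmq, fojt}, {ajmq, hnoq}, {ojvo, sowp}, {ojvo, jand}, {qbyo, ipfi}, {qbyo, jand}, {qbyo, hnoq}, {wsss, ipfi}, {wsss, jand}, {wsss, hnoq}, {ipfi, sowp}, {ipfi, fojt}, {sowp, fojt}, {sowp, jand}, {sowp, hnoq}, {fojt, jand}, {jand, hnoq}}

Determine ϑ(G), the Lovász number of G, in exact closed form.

6

Vertex euam has 10 neighbors: gqhe, hiyj, fztw, tiof, bqhb, ajmq, ojvo, wsss, fojt, hnoq.
N(hnoq) = {xgrp, euam, xdcl, fztw, rcrz, ajmq, qbyo, wsss, sowp, jand}, |N(hnoq)| = 10.
N(msfk) = {xgrp, hiyj, fztw, tiof, lqzd, ajmq, ojvo, qbyo, wsss, sowp}, |N(msfk)| = 10.
Vertex wsss has 10 neighbors: xgrp, msfk, euam, tiof, lqzd, oorn, bqhb, ipfi, jand, hnoq.
10-regular, N=21; Kneser-type, 2-subsets of [7].
Distinct eigenvalues (to 3 d.p.): [10.0, 1.0, -4.0].
ϑ = −N·λ_min/(λ_max−λ_min) = −21·(-4)/(10−(-4)) = 6.
Numerically 6.00000000.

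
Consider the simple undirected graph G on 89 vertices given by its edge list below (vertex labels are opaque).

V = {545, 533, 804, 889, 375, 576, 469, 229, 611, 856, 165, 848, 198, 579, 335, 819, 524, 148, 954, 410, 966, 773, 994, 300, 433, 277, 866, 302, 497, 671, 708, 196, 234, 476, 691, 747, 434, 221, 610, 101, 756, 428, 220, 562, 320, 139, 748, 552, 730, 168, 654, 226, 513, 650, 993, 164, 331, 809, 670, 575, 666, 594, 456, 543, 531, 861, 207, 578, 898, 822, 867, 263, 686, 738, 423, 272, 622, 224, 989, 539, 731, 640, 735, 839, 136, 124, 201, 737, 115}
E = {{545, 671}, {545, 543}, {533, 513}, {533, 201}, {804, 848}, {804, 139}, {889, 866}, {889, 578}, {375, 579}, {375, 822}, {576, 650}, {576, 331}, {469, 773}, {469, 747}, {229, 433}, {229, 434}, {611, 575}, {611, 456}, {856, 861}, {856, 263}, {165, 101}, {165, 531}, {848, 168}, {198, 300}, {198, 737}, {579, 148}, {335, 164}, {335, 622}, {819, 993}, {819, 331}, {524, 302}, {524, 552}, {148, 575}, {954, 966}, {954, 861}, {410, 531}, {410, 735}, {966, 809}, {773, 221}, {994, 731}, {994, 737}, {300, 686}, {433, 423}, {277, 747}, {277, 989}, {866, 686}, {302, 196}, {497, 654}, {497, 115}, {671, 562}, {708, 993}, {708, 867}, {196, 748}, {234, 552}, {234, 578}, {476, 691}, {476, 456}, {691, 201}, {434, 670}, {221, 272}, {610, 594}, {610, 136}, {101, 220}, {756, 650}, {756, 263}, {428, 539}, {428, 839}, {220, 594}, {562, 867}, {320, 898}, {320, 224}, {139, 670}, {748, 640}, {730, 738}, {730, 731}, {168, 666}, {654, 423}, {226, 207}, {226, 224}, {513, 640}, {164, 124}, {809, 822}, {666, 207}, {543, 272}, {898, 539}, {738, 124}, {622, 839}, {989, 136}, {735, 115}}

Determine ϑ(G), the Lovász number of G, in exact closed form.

deg(277) = 2; N(277) = {747, 989}.
Vertex 737 has 2 neighbors: 198, 994.
N(866) = {889, 686}, |N(866)| = 2.
Vertex 433 has 2 neighbors: 229, 423.
G on 89 vertices is 2-regular; this is C_{89}, the 89-cycle.
A has 45 distinct eigenvalues ≈ [2.0, 1.99502, 1.9801, 1.95531, 1.92078, 1.87669, 1.82324, 1.76071, 1.68941, 1.60969, 1.52196, 1.42664, 1.32421, 1.21519, 1.10011, 0.97955, 0.85411, 0.72442, 0.59112, 0.45487, 0.31635, 0.17626, 0.0353, -0.10585, -0.24646, -0.38585, -0.52332, -0.65818, -0.78976, -0.9174, -1.04048, -1.15837, -1.27049, -1.37628, -1.47522, -1.5668, -1.65058, -1.72614, -1.79309, -1.85112, -1.89992, -1.93926, -1.96893, -1.9888, -1.99875].
With N=89: ϑ(G) = 89·(-(-1)*2*cos(pi/89))/(2−(-2*cos(pi/89))) = 89*cos(pi/89)/(cos(pi/89) + 1).
≈ 44.486135317 (to 9 d.p.).
α=44, χ(Ḡ)=45; ϑ=89*cos(pi/89)/(cos(pi/89) + 1) lies between (both strict).

89*cos(pi/89)/(cos(pi/89) + 1)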